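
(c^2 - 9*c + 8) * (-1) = -c^2 + 9*c - 8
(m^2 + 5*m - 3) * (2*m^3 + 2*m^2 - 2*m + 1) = 2*m^5 + 12*m^4 + 2*m^3 - 15*m^2 + 11*m - 3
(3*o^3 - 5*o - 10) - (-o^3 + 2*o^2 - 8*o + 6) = 4*o^3 - 2*o^2 + 3*o - 16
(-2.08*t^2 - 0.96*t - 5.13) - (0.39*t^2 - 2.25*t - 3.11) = -2.47*t^2 + 1.29*t - 2.02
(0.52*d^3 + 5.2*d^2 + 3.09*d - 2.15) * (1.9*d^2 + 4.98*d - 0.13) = 0.988*d^5 + 12.4696*d^4 + 31.6994*d^3 + 10.6272*d^2 - 11.1087*d + 0.2795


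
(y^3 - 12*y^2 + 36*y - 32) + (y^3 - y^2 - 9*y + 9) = 2*y^3 - 13*y^2 + 27*y - 23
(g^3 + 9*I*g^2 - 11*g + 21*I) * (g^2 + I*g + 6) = g^5 + 10*I*g^4 - 14*g^3 + 64*I*g^2 - 87*g + 126*I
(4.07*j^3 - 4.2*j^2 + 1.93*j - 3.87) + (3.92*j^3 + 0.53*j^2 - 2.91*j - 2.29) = 7.99*j^3 - 3.67*j^2 - 0.98*j - 6.16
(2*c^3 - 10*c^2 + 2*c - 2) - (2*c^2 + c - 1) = 2*c^3 - 12*c^2 + c - 1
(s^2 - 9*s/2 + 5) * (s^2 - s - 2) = s^4 - 11*s^3/2 + 15*s^2/2 + 4*s - 10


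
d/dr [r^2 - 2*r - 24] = 2*r - 2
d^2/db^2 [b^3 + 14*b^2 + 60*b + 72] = 6*b + 28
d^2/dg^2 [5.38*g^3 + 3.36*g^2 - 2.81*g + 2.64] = 32.28*g + 6.72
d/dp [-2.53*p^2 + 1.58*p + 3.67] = 1.58 - 5.06*p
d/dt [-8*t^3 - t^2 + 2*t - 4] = -24*t^2 - 2*t + 2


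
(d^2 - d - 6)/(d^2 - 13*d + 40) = (d^2 - d - 6)/(d^2 - 13*d + 40)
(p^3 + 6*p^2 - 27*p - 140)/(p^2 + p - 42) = (p^2 - p - 20)/(p - 6)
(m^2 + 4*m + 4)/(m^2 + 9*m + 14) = (m + 2)/(m + 7)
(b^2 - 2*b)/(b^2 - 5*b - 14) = b*(2 - b)/(-b^2 + 5*b + 14)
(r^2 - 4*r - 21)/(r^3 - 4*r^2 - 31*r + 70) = (r + 3)/(r^2 + 3*r - 10)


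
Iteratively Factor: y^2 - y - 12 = (y + 3)*(y - 4)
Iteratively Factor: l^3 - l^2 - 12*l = (l + 3)*(l^2 - 4*l) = l*(l + 3)*(l - 4)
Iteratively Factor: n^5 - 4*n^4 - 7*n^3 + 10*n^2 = (n - 1)*(n^4 - 3*n^3 - 10*n^2) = n*(n - 1)*(n^3 - 3*n^2 - 10*n) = n*(n - 5)*(n - 1)*(n^2 + 2*n) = n^2*(n - 5)*(n - 1)*(n + 2)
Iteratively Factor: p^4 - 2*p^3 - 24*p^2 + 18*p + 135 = (p - 3)*(p^3 + p^2 - 21*p - 45) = (p - 5)*(p - 3)*(p^2 + 6*p + 9) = (p - 5)*(p - 3)*(p + 3)*(p + 3)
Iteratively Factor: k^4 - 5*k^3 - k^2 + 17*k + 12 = (k + 1)*(k^3 - 6*k^2 + 5*k + 12) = (k + 1)^2*(k^2 - 7*k + 12) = (k - 4)*(k + 1)^2*(k - 3)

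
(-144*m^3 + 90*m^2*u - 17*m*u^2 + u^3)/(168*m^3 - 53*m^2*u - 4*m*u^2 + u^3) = (-6*m + u)/(7*m + u)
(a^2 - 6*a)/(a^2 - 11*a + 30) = a/(a - 5)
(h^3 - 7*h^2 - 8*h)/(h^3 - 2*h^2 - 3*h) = (h - 8)/(h - 3)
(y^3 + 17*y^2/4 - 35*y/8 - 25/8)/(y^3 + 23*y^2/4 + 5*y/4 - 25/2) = (y + 1/2)/(y + 2)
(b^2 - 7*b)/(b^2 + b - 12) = b*(b - 7)/(b^2 + b - 12)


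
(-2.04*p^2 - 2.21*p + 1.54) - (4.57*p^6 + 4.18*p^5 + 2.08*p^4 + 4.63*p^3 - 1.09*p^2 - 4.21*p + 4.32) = -4.57*p^6 - 4.18*p^5 - 2.08*p^4 - 4.63*p^3 - 0.95*p^2 + 2.0*p - 2.78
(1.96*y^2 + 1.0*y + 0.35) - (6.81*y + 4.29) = 1.96*y^2 - 5.81*y - 3.94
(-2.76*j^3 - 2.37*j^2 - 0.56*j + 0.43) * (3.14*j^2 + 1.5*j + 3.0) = -8.6664*j^5 - 11.5818*j^4 - 13.5934*j^3 - 6.5998*j^2 - 1.035*j + 1.29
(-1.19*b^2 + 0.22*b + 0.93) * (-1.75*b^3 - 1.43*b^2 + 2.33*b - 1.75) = 2.0825*b^5 + 1.3167*b^4 - 4.7148*b^3 + 1.2652*b^2 + 1.7819*b - 1.6275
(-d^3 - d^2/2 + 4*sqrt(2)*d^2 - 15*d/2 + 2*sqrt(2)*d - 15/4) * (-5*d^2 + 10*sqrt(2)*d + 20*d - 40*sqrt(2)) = 5*d^5 - 30*sqrt(2)*d^4 - 35*d^4/2 + 215*d^3/2 + 105*sqrt(2)*d^3 - 1645*d^2/4 - 15*sqrt(2)*d^2 - 235*d + 525*sqrt(2)*d/2 + 150*sqrt(2)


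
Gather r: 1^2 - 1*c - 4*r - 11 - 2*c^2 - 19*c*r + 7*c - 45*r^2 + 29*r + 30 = -2*c^2 + 6*c - 45*r^2 + r*(25 - 19*c) + 20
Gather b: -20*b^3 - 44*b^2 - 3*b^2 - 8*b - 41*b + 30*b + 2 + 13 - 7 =-20*b^3 - 47*b^2 - 19*b + 8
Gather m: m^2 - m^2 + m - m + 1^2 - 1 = 0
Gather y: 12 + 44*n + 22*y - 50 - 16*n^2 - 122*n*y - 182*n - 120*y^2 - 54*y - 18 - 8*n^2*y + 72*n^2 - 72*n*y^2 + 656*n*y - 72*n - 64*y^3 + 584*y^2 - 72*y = 56*n^2 - 210*n - 64*y^3 + y^2*(464 - 72*n) + y*(-8*n^2 + 534*n - 104) - 56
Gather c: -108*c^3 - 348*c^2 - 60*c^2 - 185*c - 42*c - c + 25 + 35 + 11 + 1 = -108*c^3 - 408*c^2 - 228*c + 72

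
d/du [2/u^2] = -4/u^3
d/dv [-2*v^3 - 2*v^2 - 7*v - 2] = -6*v^2 - 4*v - 7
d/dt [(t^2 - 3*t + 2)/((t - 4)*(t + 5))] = 2*(2*t^2 - 22*t + 29)/(t^4 + 2*t^3 - 39*t^2 - 40*t + 400)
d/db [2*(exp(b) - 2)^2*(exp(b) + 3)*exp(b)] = (8*exp(3*b) - 6*exp(2*b) - 32*exp(b) + 24)*exp(b)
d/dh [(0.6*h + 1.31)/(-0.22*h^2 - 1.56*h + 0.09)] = (0.132*h^2 + 0.5764*h + 2.0976)/(0.0484*h^4 + 0.6864*h^3 + 2.394*h^2 - 0.2808*h + 0.0081)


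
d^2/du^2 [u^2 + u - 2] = 2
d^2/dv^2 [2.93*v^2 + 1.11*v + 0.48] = 5.86000000000000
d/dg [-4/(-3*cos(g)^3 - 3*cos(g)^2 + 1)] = 12*(3*cos(g) + 2)*sin(g)*cos(g)/(3*cos(g)^3 + 3*cos(g)^2 - 1)^2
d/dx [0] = 0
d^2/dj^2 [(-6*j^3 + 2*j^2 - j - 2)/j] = -12 - 4/j^3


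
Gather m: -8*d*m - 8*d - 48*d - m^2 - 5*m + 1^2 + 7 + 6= -56*d - m^2 + m*(-8*d - 5) + 14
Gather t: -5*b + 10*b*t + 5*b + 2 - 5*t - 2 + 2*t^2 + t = 2*t^2 + t*(10*b - 4)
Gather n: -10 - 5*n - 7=-5*n - 17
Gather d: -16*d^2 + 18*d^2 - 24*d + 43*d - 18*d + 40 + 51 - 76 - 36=2*d^2 + d - 21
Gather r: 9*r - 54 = 9*r - 54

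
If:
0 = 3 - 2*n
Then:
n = 3/2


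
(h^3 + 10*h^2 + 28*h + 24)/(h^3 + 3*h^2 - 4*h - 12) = (h^2 + 8*h + 12)/(h^2 + h - 6)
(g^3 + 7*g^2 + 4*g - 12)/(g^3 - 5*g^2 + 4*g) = (g^2 + 8*g + 12)/(g*(g - 4))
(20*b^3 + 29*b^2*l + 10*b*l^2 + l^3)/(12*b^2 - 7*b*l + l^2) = (20*b^3 + 29*b^2*l + 10*b*l^2 + l^3)/(12*b^2 - 7*b*l + l^2)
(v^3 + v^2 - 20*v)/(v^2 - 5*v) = (v^2 + v - 20)/(v - 5)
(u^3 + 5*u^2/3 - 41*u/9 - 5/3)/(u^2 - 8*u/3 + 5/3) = (u^2 + 10*u/3 + 1)/(u - 1)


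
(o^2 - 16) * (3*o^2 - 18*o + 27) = 3*o^4 - 18*o^3 - 21*o^2 + 288*o - 432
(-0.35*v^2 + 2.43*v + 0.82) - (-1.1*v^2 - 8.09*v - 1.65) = 0.75*v^2 + 10.52*v + 2.47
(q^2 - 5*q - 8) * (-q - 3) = -q^3 + 2*q^2 + 23*q + 24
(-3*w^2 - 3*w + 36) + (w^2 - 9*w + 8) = -2*w^2 - 12*w + 44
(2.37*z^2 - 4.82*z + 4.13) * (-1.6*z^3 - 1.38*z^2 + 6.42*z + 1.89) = -3.792*z^5 + 4.4414*z^4 + 15.259*z^3 - 32.1645*z^2 + 17.4048*z + 7.8057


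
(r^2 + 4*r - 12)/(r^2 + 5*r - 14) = (r + 6)/(r + 7)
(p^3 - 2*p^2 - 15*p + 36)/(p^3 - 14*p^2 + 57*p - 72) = (p + 4)/(p - 8)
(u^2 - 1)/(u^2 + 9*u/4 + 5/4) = 4*(u - 1)/(4*u + 5)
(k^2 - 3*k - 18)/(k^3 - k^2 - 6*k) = (-k^2 + 3*k + 18)/(k*(-k^2 + k + 6))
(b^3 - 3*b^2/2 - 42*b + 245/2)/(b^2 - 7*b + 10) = (2*b^2 + 7*b - 49)/(2*(b - 2))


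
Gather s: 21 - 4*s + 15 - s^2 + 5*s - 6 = -s^2 + s + 30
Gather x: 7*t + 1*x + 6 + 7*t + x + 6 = 14*t + 2*x + 12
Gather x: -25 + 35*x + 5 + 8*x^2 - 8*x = 8*x^2 + 27*x - 20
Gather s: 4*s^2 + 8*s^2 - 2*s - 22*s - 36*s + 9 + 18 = 12*s^2 - 60*s + 27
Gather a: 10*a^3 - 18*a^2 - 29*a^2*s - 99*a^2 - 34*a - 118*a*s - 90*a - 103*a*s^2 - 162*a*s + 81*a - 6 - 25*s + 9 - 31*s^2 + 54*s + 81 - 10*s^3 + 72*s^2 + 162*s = 10*a^3 + a^2*(-29*s - 117) + a*(-103*s^2 - 280*s - 43) - 10*s^3 + 41*s^2 + 191*s + 84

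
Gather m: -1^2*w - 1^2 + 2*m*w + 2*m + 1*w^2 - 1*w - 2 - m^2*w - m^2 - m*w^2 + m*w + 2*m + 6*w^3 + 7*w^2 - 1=m^2*(-w - 1) + m*(-w^2 + 3*w + 4) + 6*w^3 + 8*w^2 - 2*w - 4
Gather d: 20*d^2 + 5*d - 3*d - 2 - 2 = 20*d^2 + 2*d - 4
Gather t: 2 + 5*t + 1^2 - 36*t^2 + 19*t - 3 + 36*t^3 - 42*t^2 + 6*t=36*t^3 - 78*t^2 + 30*t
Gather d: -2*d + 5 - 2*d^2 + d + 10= -2*d^2 - d + 15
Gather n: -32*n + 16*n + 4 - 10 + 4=-16*n - 2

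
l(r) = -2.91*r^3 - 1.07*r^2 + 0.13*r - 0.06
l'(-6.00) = -301.31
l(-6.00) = 589.20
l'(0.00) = 0.13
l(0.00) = -0.06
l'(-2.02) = -31.17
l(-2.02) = 19.30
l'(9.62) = -828.37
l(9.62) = -2688.54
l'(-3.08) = -76.10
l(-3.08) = 74.41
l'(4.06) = -152.46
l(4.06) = -211.92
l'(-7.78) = -511.63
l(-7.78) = 1304.51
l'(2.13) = -44.04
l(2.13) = -32.76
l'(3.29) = -101.40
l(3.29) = -114.84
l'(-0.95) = -5.72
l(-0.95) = 1.35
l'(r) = -8.73*r^2 - 2.14*r + 0.13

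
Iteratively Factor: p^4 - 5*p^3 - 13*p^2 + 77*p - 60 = (p - 5)*(p^3 - 13*p + 12) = (p - 5)*(p - 3)*(p^2 + 3*p - 4) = (p - 5)*(p - 3)*(p + 4)*(p - 1)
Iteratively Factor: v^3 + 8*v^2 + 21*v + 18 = (v + 3)*(v^2 + 5*v + 6) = (v + 3)^2*(v + 2)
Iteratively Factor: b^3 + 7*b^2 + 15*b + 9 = (b + 1)*(b^2 + 6*b + 9) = (b + 1)*(b + 3)*(b + 3)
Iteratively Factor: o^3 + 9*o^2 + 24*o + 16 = (o + 1)*(o^2 + 8*o + 16) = (o + 1)*(o + 4)*(o + 4)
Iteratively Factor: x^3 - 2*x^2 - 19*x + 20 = (x + 4)*(x^2 - 6*x + 5) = (x - 5)*(x + 4)*(x - 1)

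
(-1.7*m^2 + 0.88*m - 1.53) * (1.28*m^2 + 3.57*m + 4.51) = -2.176*m^4 - 4.9426*m^3 - 6.4838*m^2 - 1.4933*m - 6.9003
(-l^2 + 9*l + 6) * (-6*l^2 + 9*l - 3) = 6*l^4 - 63*l^3 + 48*l^2 + 27*l - 18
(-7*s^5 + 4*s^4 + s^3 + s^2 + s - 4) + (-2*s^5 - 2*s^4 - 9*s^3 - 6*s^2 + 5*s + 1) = -9*s^5 + 2*s^4 - 8*s^3 - 5*s^2 + 6*s - 3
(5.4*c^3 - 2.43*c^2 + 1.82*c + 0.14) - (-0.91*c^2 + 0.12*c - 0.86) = 5.4*c^3 - 1.52*c^2 + 1.7*c + 1.0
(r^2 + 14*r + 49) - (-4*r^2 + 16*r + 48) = 5*r^2 - 2*r + 1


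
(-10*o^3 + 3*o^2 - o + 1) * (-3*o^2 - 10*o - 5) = 30*o^5 + 91*o^4 + 23*o^3 - 8*o^2 - 5*o - 5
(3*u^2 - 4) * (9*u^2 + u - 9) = 27*u^4 + 3*u^3 - 63*u^2 - 4*u + 36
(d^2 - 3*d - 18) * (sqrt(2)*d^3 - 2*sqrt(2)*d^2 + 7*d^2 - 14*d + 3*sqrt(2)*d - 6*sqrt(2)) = sqrt(2)*d^5 - 5*sqrt(2)*d^4 + 7*d^4 - 35*d^3 - 9*sqrt(2)*d^3 - 84*d^2 + 21*sqrt(2)*d^2 - 36*sqrt(2)*d + 252*d + 108*sqrt(2)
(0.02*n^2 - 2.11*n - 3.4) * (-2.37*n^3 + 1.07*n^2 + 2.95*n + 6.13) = -0.0474*n^5 + 5.0221*n^4 + 5.8593*n^3 - 9.7399*n^2 - 22.9643*n - 20.842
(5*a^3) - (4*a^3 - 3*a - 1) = a^3 + 3*a + 1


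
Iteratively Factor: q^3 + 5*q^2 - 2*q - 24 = (q - 2)*(q^2 + 7*q + 12) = (q - 2)*(q + 4)*(q + 3)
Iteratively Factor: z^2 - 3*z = (z - 3)*(z)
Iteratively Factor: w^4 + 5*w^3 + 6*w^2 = (w + 2)*(w^3 + 3*w^2) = w*(w + 2)*(w^2 + 3*w) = w^2*(w + 2)*(w + 3)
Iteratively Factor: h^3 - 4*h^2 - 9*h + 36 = (h - 4)*(h^2 - 9) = (h - 4)*(h - 3)*(h + 3)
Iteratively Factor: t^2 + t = (t)*(t + 1)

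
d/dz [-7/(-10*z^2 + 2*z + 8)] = 7*(1 - 10*z)/(2*(-5*z^2 + z + 4)^2)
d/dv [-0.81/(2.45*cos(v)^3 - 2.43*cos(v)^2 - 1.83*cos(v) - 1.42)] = (-5.9535*cos(v)^2 + 3.9366*cos(v) + 1.4823)*sin(v)/(-2.45*cos(v)^3 + 2.43*cos(v)^2 + 1.83*cos(v) + 1.42)^2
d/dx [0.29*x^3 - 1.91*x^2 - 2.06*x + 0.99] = 0.87*x^2 - 3.82*x - 2.06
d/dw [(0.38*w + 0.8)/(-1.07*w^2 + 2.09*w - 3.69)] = (0.4066*w^2 + 1.712*w - 3.0742)/(1.1449*w^4 - 4.4726*w^3 + 12.2647*w^2 - 15.4242*w + 13.6161)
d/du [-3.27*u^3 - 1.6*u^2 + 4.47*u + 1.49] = -9.81*u^2 - 3.2*u + 4.47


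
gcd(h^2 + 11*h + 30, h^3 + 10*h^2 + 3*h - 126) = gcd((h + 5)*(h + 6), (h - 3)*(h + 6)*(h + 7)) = h + 6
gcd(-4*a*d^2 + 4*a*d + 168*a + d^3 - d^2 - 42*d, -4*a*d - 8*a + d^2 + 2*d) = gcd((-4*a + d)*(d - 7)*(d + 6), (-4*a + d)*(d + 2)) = 4*a - d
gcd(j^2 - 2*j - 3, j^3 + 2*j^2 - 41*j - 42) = j + 1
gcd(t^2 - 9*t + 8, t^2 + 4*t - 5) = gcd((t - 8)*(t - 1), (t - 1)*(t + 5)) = t - 1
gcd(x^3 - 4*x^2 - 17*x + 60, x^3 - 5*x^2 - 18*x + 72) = x^2 + x - 12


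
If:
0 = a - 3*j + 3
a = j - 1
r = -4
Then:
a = 0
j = 1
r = -4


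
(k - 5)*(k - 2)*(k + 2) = k^3 - 5*k^2 - 4*k + 20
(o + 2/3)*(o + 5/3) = o^2 + 7*o/3 + 10/9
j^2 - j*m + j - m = (j + 1)*(j - m)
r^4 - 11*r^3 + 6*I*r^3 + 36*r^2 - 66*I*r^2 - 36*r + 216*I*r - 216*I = (r - 6)*(r - 3)*(r - 2)*(r + 6*I)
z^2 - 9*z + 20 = (z - 5)*(z - 4)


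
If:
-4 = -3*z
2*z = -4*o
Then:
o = -2/3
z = 4/3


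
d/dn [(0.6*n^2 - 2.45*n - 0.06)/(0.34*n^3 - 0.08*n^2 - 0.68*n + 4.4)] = (-0.204*n^4 + 1.666*n^3 - 0.5428*n^2 + 5.2704*n - 10.8208)/(0.1156*n^6 - 0.0544*n^5 - 0.456*n^4 + 3.1008*n^3 - 0.2416*n^2 - 5.984*n + 19.36)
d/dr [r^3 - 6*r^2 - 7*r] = 3*r^2 - 12*r - 7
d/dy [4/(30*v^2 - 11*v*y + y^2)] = 4*(11*v - 2*y)/(30*v^2 - 11*v*y + y^2)^2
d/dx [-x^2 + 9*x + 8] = 9 - 2*x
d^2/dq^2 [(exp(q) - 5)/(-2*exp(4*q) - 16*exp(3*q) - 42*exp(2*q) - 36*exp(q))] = (-9*exp(5*q) + 46*exp(4*q) + 427*exp(3*q) + 822*exp(2*q) + 510*exp(q) + 180)*exp(-q)/(2*(exp(7*q) + 18*exp(6*q) + 138*exp(5*q) + 584*exp(4*q) + 1473*exp(3*q) + 2214*exp(2*q) + 1836*exp(q) + 648))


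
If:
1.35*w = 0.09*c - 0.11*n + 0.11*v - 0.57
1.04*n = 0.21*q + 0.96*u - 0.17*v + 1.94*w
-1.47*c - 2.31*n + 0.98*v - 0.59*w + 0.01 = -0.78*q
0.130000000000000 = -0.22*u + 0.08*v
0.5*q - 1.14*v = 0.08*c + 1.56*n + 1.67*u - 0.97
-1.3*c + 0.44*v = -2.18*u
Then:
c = -0.24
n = -2.57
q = -9.20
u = -0.30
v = 0.79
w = -0.16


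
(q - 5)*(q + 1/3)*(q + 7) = q^3 + 7*q^2/3 - 103*q/3 - 35/3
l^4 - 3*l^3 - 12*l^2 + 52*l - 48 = (l - 3)*(l - 2)^2*(l + 4)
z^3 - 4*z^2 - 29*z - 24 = (z - 8)*(z + 1)*(z + 3)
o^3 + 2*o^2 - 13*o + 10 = (o - 2)*(o - 1)*(o + 5)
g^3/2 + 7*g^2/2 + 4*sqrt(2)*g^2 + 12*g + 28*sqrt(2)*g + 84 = (g/2 + sqrt(2))*(g + 7)*(g + 6*sqrt(2))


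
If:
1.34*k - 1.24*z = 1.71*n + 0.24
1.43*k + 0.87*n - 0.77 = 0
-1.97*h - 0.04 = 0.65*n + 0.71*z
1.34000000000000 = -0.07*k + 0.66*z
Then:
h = -0.51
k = 1.06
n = -0.86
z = 2.14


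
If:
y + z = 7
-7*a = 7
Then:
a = -1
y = 7 - z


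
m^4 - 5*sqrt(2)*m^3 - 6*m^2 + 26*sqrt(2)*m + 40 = (m - 5*sqrt(2))*(m - 2*sqrt(2))*(m + sqrt(2))^2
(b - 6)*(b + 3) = b^2 - 3*b - 18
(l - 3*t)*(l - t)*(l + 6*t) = l^3 + 2*l^2*t - 21*l*t^2 + 18*t^3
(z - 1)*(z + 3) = z^2 + 2*z - 3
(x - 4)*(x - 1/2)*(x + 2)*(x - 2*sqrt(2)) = x^4 - 2*sqrt(2)*x^3 - 5*x^3/2 - 7*x^2 + 5*sqrt(2)*x^2 + 4*x + 14*sqrt(2)*x - 8*sqrt(2)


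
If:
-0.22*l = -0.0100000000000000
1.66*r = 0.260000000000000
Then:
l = 0.05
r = 0.16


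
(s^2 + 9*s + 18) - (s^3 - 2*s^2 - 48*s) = -s^3 + 3*s^2 + 57*s + 18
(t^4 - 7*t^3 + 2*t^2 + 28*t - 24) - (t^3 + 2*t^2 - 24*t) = t^4 - 8*t^3 + 52*t - 24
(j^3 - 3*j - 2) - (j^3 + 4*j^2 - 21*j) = -4*j^2 + 18*j - 2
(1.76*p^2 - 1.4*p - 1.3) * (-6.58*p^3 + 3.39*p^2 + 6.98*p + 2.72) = -11.5808*p^5 + 15.1784*p^4 + 16.0928*p^3 - 9.3918*p^2 - 12.882*p - 3.536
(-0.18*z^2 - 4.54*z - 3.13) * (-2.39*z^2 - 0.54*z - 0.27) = 0.4302*z^4 + 10.9478*z^3 + 9.9809*z^2 + 2.916*z + 0.8451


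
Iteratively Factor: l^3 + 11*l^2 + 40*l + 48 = (l + 4)*(l^2 + 7*l + 12) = (l + 3)*(l + 4)*(l + 4)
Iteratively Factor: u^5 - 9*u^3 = (u)*(u^4 - 9*u^2) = u^2*(u^3 - 9*u) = u^2*(u - 3)*(u^2 + 3*u) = u^3*(u - 3)*(u + 3)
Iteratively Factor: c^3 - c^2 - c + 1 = (c - 1)*(c^2 - 1) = (c - 1)*(c + 1)*(c - 1)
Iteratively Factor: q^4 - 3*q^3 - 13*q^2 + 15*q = (q)*(q^3 - 3*q^2 - 13*q + 15) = q*(q + 3)*(q^2 - 6*q + 5) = q*(q - 5)*(q + 3)*(q - 1)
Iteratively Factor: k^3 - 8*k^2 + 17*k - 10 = (k - 2)*(k^2 - 6*k + 5) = (k - 5)*(k - 2)*(k - 1)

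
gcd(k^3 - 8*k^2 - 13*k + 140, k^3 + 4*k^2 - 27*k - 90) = k - 5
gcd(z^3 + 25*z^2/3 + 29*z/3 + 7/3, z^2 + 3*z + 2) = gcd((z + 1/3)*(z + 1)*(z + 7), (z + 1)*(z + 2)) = z + 1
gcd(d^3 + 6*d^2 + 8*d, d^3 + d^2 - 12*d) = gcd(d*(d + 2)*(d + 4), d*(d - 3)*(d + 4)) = d^2 + 4*d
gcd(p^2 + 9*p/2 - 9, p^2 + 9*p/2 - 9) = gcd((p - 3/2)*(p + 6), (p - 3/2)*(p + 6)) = p^2 + 9*p/2 - 9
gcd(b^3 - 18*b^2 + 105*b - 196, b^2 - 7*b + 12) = b - 4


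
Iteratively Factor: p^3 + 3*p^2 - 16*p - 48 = (p + 3)*(p^2 - 16) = (p - 4)*(p + 3)*(p + 4)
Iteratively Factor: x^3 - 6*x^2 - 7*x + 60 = (x + 3)*(x^2 - 9*x + 20) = (x - 4)*(x + 3)*(x - 5)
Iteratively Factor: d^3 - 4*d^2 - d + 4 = (d + 1)*(d^2 - 5*d + 4) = (d - 1)*(d + 1)*(d - 4)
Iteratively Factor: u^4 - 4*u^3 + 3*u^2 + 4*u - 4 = (u + 1)*(u^3 - 5*u^2 + 8*u - 4) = (u - 1)*(u + 1)*(u^2 - 4*u + 4) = (u - 2)*(u - 1)*(u + 1)*(u - 2)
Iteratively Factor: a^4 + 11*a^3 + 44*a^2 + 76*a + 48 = (a + 4)*(a^3 + 7*a^2 + 16*a + 12) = (a + 2)*(a + 4)*(a^2 + 5*a + 6) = (a + 2)*(a + 3)*(a + 4)*(a + 2)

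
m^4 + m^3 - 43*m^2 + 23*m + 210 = (m - 5)*(m - 3)*(m + 2)*(m + 7)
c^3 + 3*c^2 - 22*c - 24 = (c - 4)*(c + 1)*(c + 6)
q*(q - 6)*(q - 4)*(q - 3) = q^4 - 13*q^3 + 54*q^2 - 72*q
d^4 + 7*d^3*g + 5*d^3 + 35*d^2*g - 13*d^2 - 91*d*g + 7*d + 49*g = (d - 1)^2*(d + 7)*(d + 7*g)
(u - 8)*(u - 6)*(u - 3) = u^3 - 17*u^2 + 90*u - 144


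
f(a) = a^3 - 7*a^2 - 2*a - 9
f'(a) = 3*a^2 - 14*a - 2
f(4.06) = -65.58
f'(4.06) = -9.39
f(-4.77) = -267.26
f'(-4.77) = 133.04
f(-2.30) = -53.60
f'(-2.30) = 46.07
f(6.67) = -37.02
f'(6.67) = 38.09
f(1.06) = -17.79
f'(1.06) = -13.47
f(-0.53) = -10.06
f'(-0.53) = 6.26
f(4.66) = -69.13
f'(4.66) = -2.09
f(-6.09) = -482.30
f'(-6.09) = 194.52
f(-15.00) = -4929.00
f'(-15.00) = 883.00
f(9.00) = 135.00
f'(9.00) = 115.00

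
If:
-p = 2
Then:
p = -2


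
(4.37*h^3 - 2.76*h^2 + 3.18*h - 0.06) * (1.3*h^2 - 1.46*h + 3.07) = 5.681*h^5 - 9.9682*h^4 + 21.5795*h^3 - 13.194*h^2 + 9.8502*h - 0.1842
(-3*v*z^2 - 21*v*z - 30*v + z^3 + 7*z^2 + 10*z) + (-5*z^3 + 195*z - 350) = -3*v*z^2 - 21*v*z - 30*v - 4*z^3 + 7*z^2 + 205*z - 350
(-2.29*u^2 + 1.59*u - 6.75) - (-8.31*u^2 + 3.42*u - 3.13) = 6.02*u^2 - 1.83*u - 3.62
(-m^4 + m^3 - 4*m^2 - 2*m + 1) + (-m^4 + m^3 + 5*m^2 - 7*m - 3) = -2*m^4 + 2*m^3 + m^2 - 9*m - 2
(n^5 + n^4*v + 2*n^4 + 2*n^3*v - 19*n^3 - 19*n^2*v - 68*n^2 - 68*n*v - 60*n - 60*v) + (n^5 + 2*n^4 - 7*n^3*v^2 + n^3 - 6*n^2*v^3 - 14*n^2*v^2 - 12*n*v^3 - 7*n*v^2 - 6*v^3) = 2*n^5 + n^4*v + 4*n^4 - 7*n^3*v^2 + 2*n^3*v - 18*n^3 - 6*n^2*v^3 - 14*n^2*v^2 - 19*n^2*v - 68*n^2 - 12*n*v^3 - 7*n*v^2 - 68*n*v - 60*n - 6*v^3 - 60*v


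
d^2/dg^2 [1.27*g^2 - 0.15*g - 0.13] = 2.54000000000000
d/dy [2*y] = 2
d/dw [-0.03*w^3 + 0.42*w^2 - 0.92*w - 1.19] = -0.09*w^2 + 0.84*w - 0.92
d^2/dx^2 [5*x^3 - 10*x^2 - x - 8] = 30*x - 20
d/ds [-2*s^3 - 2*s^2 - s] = -6*s^2 - 4*s - 1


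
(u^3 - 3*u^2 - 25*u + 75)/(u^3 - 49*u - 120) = (u^2 - 8*u + 15)/(u^2 - 5*u - 24)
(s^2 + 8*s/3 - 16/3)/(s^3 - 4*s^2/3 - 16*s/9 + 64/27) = 9*(s + 4)/(9*s^2 - 16)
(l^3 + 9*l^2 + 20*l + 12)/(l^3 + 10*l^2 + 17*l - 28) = (l^3 + 9*l^2 + 20*l + 12)/(l^3 + 10*l^2 + 17*l - 28)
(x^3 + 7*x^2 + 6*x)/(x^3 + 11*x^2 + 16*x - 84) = x*(x + 1)/(x^2 + 5*x - 14)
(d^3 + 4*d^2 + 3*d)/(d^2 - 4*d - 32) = d*(d^2 + 4*d + 3)/(d^2 - 4*d - 32)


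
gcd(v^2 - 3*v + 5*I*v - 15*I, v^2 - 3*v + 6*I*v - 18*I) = v - 3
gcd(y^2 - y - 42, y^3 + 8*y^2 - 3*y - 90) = y + 6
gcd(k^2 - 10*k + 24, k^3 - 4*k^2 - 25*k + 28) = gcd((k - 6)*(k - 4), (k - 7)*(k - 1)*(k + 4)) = 1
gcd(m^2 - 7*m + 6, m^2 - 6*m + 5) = m - 1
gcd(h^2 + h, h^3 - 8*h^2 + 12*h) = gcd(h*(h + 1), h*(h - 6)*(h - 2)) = h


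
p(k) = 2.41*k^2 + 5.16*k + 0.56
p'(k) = 4.82*k + 5.16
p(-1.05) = -2.20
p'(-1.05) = 0.10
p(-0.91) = -2.14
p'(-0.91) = 0.77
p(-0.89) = -2.12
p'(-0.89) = 0.87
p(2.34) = 25.83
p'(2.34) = 16.44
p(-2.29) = 1.38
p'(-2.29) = -5.88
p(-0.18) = -0.29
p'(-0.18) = 4.29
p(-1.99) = -0.16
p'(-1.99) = -4.43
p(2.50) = 28.52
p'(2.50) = 17.21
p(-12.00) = 285.68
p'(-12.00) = -52.68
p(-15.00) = 465.41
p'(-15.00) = -67.14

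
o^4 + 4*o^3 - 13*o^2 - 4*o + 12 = (o - 2)*(o - 1)*(o + 1)*(o + 6)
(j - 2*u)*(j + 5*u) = j^2 + 3*j*u - 10*u^2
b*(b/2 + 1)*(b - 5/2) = b^3/2 - b^2/4 - 5*b/2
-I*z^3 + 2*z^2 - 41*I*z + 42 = (z - 6*I)*(z + 7*I)*(-I*z + 1)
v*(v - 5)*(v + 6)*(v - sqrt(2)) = v^4 - sqrt(2)*v^3 + v^3 - 30*v^2 - sqrt(2)*v^2 + 30*sqrt(2)*v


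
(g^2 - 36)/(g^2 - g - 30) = (g + 6)/(g + 5)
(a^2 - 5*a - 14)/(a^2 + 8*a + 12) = (a - 7)/(a + 6)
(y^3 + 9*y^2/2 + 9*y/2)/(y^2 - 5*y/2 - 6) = y*(y + 3)/(y - 4)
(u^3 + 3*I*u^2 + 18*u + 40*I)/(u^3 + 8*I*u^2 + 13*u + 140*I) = (u + 2*I)/(u + 7*I)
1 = 1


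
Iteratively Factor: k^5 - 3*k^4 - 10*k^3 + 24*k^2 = (k - 2)*(k^4 - k^3 - 12*k^2) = k*(k - 2)*(k^3 - k^2 - 12*k) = k*(k - 2)*(k + 3)*(k^2 - 4*k) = k*(k - 4)*(k - 2)*(k + 3)*(k)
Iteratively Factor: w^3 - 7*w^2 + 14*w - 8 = (w - 1)*(w^2 - 6*w + 8) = (w - 4)*(w - 1)*(w - 2)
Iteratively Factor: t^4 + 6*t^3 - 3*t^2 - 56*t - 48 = (t + 1)*(t^3 + 5*t^2 - 8*t - 48) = (t + 1)*(t + 4)*(t^2 + t - 12) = (t - 3)*(t + 1)*(t + 4)*(t + 4)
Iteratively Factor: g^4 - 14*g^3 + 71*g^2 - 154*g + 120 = (g - 2)*(g^3 - 12*g^2 + 47*g - 60) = (g - 5)*(g - 2)*(g^2 - 7*g + 12) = (g - 5)*(g - 3)*(g - 2)*(g - 4)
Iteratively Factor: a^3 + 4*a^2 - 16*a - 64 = (a - 4)*(a^2 + 8*a + 16) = (a - 4)*(a + 4)*(a + 4)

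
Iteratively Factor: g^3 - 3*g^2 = (g - 3)*(g^2) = g*(g - 3)*(g)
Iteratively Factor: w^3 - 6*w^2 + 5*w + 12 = (w - 3)*(w^2 - 3*w - 4) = (w - 3)*(w + 1)*(w - 4)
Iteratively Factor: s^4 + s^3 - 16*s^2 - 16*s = (s + 1)*(s^3 - 16*s) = s*(s + 1)*(s^2 - 16) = s*(s - 4)*(s + 1)*(s + 4)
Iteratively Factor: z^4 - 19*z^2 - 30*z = (z - 5)*(z^3 + 5*z^2 + 6*z) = (z - 5)*(z + 3)*(z^2 + 2*z) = z*(z - 5)*(z + 3)*(z + 2)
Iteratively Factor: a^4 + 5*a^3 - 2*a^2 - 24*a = (a + 3)*(a^3 + 2*a^2 - 8*a) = (a - 2)*(a + 3)*(a^2 + 4*a) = a*(a - 2)*(a + 3)*(a + 4)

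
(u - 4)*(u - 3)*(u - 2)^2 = u^4 - 11*u^3 + 44*u^2 - 76*u + 48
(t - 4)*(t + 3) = t^2 - t - 12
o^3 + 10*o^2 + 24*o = o*(o + 4)*(o + 6)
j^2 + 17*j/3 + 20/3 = (j + 5/3)*(j + 4)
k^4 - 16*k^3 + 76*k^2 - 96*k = k*(k - 8)*(k - 6)*(k - 2)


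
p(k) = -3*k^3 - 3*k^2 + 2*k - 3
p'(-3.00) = -61.00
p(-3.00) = 45.00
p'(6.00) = -358.00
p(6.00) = -747.00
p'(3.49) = -128.56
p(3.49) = -160.09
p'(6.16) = -376.47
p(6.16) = -805.75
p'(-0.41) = 2.95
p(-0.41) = -4.12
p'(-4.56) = -157.78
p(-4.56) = 209.96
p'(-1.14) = -2.86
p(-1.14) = -4.73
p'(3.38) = -121.10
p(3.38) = -146.36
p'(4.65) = -220.50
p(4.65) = -360.20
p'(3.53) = -131.33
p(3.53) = -165.28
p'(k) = -9*k^2 - 6*k + 2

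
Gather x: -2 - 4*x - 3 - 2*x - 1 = -6*x - 6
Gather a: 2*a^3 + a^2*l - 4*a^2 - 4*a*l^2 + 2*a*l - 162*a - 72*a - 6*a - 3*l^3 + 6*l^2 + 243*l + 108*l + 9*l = 2*a^3 + a^2*(l - 4) + a*(-4*l^2 + 2*l - 240) - 3*l^3 + 6*l^2 + 360*l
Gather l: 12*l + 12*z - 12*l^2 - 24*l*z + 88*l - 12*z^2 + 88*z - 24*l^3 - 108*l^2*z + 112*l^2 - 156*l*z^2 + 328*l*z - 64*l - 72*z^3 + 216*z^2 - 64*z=-24*l^3 + l^2*(100 - 108*z) + l*(-156*z^2 + 304*z + 36) - 72*z^3 + 204*z^2 + 36*z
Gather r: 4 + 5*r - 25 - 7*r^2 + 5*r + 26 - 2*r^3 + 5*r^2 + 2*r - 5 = -2*r^3 - 2*r^2 + 12*r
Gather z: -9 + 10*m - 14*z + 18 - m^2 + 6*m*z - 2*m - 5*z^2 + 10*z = -m^2 + 8*m - 5*z^2 + z*(6*m - 4) + 9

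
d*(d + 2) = d^2 + 2*d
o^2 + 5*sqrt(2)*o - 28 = (o - 2*sqrt(2))*(o + 7*sqrt(2))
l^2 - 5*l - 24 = (l - 8)*(l + 3)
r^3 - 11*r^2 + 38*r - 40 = (r - 5)*(r - 4)*(r - 2)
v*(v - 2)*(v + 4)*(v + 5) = v^4 + 7*v^3 + 2*v^2 - 40*v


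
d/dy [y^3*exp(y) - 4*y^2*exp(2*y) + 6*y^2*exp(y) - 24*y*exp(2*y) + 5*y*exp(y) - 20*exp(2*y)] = (y^3 - 8*y^2*exp(y) + 9*y^2 - 56*y*exp(y) + 17*y - 64*exp(y) + 5)*exp(y)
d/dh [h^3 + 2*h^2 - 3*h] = 3*h^2 + 4*h - 3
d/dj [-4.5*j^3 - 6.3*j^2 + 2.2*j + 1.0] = -13.5*j^2 - 12.6*j + 2.2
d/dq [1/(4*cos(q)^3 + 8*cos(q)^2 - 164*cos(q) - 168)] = (3*cos(q)^2 + 4*cos(q) - 41)*sin(q)/(4*(cos(q)^3 + 2*cos(q)^2 - 41*cos(q) - 42)^2)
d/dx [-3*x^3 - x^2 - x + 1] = -9*x^2 - 2*x - 1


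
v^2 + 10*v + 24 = (v + 4)*(v + 6)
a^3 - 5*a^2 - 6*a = a*(a - 6)*(a + 1)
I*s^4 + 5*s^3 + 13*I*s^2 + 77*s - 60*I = (s - 5*I)*(s - 3*I)*(s + 4*I)*(I*s + 1)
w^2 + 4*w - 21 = (w - 3)*(w + 7)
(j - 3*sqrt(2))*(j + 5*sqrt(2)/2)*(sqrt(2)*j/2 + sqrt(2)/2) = sqrt(2)*j^3/2 - j^2/2 + sqrt(2)*j^2/2 - 15*sqrt(2)*j/2 - j/2 - 15*sqrt(2)/2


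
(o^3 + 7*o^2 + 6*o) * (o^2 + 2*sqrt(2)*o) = o^5 + 2*sqrt(2)*o^4 + 7*o^4 + 6*o^3 + 14*sqrt(2)*o^3 + 12*sqrt(2)*o^2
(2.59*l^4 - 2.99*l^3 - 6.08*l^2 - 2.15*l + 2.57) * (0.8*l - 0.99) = 2.072*l^5 - 4.9561*l^4 - 1.9039*l^3 + 4.2992*l^2 + 4.1845*l - 2.5443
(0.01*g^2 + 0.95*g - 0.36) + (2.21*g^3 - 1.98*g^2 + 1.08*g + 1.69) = 2.21*g^3 - 1.97*g^2 + 2.03*g + 1.33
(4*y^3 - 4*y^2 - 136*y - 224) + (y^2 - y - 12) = 4*y^3 - 3*y^2 - 137*y - 236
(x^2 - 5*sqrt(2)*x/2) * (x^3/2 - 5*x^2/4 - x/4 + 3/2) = x^5/2 - 5*sqrt(2)*x^4/4 - 5*x^4/4 - x^3/4 + 25*sqrt(2)*x^3/8 + 5*sqrt(2)*x^2/8 + 3*x^2/2 - 15*sqrt(2)*x/4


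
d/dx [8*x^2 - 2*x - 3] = 16*x - 2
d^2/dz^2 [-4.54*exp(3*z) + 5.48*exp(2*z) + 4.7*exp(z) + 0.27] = (-40.86*exp(2*z) + 21.92*exp(z) + 4.7)*exp(z)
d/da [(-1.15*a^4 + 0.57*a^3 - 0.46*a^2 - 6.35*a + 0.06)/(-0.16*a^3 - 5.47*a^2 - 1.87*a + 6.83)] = (0.184*a^6 + 12.581*a^5 + 3.26*a^4 - 35.5818*a^3 - 22.1662*a^2 - 5.6272*a - 43.2583)/(0.0256*a^6 + 1.7504*a^5 + 30.5193*a^4 + 18.2722*a^3 - 71.2233*a^2 - 25.5442*a + 46.6489)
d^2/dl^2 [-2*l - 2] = 0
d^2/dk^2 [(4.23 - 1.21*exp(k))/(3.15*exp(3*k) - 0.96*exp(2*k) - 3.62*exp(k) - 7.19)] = (-48.0249*exp(6*k) + 388.726695*exp(5*k) - 197.012376*exp(4*k) - 432.931821*exp(3*k) + 956.440107*exp(2*k) - 29.863358*exp(k) - 172.649875)*exp(k)/(31.255875*exp(9*k) - 28.5768*exp(8*k) - 99.04923*exp(7*k) - 149.231781*exp(6*k) + 244.283364*exp(5*k) + 434.305836*exp(4*k) + 291.170089*exp(3*k) - 431.546676*exp(2*k) - 561.419646*exp(k) - 371.694959)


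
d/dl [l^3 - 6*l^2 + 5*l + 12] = 3*l^2 - 12*l + 5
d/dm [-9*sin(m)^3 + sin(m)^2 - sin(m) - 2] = (-27*sin(m)^2 + 2*sin(m) - 1)*cos(m)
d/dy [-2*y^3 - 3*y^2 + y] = -6*y^2 - 6*y + 1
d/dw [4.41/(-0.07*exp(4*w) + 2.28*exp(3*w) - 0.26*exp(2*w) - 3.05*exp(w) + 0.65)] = (1.2348*exp(3*w) - 30.1644*exp(2*w) + 2.2932*exp(w) + 13.4505)*exp(w)/(0.07*exp(4*w) - 2.28*exp(3*w) + 0.26*exp(2*w) + 3.05*exp(w) - 0.65)^2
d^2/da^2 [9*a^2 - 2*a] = 18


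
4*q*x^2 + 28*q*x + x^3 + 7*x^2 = x*(4*q + x)*(x + 7)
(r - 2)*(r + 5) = r^2 + 3*r - 10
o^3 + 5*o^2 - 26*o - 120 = (o - 5)*(o + 4)*(o + 6)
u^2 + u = u*(u + 1)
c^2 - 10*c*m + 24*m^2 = (c - 6*m)*(c - 4*m)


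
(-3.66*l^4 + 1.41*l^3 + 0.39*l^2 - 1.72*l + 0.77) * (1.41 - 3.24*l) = 11.8584*l^5 - 9.729*l^4 + 0.7245*l^3 + 6.1227*l^2 - 4.92*l + 1.0857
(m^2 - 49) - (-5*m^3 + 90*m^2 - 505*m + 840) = 5*m^3 - 89*m^2 + 505*m - 889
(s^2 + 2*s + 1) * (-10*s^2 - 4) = -10*s^4 - 20*s^3 - 14*s^2 - 8*s - 4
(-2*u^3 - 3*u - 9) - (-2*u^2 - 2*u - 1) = -2*u^3 + 2*u^2 - u - 8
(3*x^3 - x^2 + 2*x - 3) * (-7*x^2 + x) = -21*x^5 + 10*x^4 - 15*x^3 + 23*x^2 - 3*x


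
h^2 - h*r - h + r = (h - 1)*(h - r)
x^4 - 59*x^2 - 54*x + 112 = (x - 8)*(x - 1)*(x + 2)*(x + 7)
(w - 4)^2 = w^2 - 8*w + 16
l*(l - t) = l^2 - l*t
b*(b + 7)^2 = b^3 + 14*b^2 + 49*b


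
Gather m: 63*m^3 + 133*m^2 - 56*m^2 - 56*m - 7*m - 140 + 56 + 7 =63*m^3 + 77*m^2 - 63*m - 77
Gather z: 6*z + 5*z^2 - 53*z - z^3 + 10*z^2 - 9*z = -z^3 + 15*z^2 - 56*z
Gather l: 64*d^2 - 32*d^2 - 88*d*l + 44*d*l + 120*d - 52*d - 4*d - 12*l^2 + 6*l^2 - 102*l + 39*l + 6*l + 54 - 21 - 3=32*d^2 + 64*d - 6*l^2 + l*(-44*d - 57) + 30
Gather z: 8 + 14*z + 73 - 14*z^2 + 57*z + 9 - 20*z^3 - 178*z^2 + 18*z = -20*z^3 - 192*z^2 + 89*z + 90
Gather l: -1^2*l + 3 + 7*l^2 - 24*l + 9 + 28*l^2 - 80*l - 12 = 35*l^2 - 105*l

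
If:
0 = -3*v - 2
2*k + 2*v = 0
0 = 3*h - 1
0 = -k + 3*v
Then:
No Solution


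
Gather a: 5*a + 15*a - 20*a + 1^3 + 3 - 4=0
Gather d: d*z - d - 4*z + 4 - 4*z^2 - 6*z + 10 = d*(z - 1) - 4*z^2 - 10*z + 14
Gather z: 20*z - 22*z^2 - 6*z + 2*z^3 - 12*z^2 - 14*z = 2*z^3 - 34*z^2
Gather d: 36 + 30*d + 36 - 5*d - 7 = 25*d + 65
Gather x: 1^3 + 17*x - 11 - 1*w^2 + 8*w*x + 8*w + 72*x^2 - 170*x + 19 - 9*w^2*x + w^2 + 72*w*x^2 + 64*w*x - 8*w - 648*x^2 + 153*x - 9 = x^2*(72*w - 576) + x*(-9*w^2 + 72*w)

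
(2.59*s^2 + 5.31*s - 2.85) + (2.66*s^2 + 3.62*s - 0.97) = 5.25*s^2 + 8.93*s - 3.82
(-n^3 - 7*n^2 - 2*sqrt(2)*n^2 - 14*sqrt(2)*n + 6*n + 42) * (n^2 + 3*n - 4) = -n^5 - 10*n^4 - 2*sqrt(2)*n^4 - 20*sqrt(2)*n^3 - 11*n^3 - 34*sqrt(2)*n^2 + 88*n^2 + 56*sqrt(2)*n + 102*n - 168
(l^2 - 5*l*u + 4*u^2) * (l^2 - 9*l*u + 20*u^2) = l^4 - 14*l^3*u + 69*l^2*u^2 - 136*l*u^3 + 80*u^4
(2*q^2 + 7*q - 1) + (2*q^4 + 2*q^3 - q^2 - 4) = 2*q^4 + 2*q^3 + q^2 + 7*q - 5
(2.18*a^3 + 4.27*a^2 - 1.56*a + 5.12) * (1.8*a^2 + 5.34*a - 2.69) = 3.924*a^5 + 19.3272*a^4 + 14.1296*a^3 - 10.6007*a^2 + 31.5372*a - 13.7728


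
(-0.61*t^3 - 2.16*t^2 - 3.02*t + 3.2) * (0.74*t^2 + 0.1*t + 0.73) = -0.4514*t^5 - 1.6594*t^4 - 2.8961*t^3 + 0.4892*t^2 - 1.8846*t + 2.336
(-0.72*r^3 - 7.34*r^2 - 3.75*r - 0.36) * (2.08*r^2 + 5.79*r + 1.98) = -1.4976*r^5 - 19.436*r^4 - 51.7242*r^3 - 36.9945*r^2 - 9.5094*r - 0.7128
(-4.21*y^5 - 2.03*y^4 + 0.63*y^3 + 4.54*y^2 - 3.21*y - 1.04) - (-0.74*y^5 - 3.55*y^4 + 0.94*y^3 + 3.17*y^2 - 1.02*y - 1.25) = -3.47*y^5 + 1.52*y^4 - 0.31*y^3 + 1.37*y^2 - 2.19*y + 0.21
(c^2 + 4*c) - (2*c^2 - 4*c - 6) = -c^2 + 8*c + 6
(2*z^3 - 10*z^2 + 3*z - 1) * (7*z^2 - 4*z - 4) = 14*z^5 - 78*z^4 + 53*z^3 + 21*z^2 - 8*z + 4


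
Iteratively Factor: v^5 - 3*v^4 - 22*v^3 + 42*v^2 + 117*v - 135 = (v - 3)*(v^4 - 22*v^2 - 24*v + 45) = (v - 3)*(v + 3)*(v^3 - 3*v^2 - 13*v + 15) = (v - 3)*(v + 3)^2*(v^2 - 6*v + 5) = (v - 5)*(v - 3)*(v + 3)^2*(v - 1)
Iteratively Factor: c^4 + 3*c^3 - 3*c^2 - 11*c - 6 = (c + 3)*(c^3 - 3*c - 2) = (c + 1)*(c + 3)*(c^2 - c - 2) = (c - 2)*(c + 1)*(c + 3)*(c + 1)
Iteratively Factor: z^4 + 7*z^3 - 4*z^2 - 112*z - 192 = (z + 4)*(z^3 + 3*z^2 - 16*z - 48) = (z + 3)*(z + 4)*(z^2 - 16) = (z - 4)*(z + 3)*(z + 4)*(z + 4)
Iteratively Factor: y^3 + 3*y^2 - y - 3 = (y + 3)*(y^2 - 1) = (y + 1)*(y + 3)*(y - 1)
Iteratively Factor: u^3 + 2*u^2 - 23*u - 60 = (u + 3)*(u^2 - u - 20) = (u + 3)*(u + 4)*(u - 5)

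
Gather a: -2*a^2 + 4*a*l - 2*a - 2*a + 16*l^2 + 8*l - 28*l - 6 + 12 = -2*a^2 + a*(4*l - 4) + 16*l^2 - 20*l + 6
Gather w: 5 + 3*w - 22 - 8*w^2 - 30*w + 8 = -8*w^2 - 27*w - 9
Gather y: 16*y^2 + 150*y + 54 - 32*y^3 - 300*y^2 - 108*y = -32*y^3 - 284*y^2 + 42*y + 54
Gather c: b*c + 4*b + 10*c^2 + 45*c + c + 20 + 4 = 4*b + 10*c^2 + c*(b + 46) + 24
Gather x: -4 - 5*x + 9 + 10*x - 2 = 5*x + 3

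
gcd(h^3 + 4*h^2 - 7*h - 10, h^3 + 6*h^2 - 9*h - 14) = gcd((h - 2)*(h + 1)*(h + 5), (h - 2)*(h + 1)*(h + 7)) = h^2 - h - 2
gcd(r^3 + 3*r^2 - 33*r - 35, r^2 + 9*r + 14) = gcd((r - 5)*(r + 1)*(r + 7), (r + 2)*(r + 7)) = r + 7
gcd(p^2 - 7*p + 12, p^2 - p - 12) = p - 4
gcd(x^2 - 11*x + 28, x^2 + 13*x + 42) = 1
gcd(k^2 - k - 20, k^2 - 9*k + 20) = k - 5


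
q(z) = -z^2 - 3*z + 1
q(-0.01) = 1.03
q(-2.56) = 2.13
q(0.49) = -0.71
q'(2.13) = -7.26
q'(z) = -2*z - 3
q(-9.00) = -53.00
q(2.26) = -10.89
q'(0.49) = -3.98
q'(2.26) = -7.52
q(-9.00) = -53.00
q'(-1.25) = -0.50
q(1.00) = -3.00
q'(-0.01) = -2.98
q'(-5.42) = 7.84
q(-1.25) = 3.19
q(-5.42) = -12.12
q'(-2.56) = 2.12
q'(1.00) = -5.00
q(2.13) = -9.93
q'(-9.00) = 15.00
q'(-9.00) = 15.00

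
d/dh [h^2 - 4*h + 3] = 2*h - 4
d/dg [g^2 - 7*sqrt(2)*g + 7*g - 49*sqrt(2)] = 2*g - 7*sqrt(2) + 7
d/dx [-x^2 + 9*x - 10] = 9 - 2*x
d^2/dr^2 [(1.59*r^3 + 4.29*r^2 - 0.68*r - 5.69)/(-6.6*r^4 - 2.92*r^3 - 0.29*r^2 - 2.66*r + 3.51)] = (-138.5208*r^9 - 1121.2344*r^8 - 122.35212*r^7 + 5503.562352*r^6 + 3426.19464*r^5 - 1670.757432*r^4 + 146.590146*r^3 + 1996.321752*r^2 + 262.862562*r - 0.90465199999997)/(287.496*r^12 + 381.5856*r^11 + 206.71992*r^10 + 406.039168*r^9 - 142.022532*r^8 - 306.543492*r^7 + 23.544365*r^6 - 324.909594*r^5 + 85.630947*r^4 + 110.499488*r^3 - 63.787581*r^2 + 98.314398*r - 43.243551)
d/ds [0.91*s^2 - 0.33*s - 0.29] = 1.82*s - 0.33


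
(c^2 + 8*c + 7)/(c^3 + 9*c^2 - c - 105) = (c + 1)/(c^2 + 2*c - 15)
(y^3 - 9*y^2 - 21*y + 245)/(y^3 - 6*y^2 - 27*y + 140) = (y - 7)/(y - 4)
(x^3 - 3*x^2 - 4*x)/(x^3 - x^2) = (x^2 - 3*x - 4)/(x*(x - 1))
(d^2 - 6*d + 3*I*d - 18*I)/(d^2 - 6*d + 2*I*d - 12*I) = (d + 3*I)/(d + 2*I)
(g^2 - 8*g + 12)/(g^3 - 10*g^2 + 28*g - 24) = 1/(g - 2)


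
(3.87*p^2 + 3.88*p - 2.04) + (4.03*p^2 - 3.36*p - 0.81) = 7.9*p^2 + 0.52*p - 2.85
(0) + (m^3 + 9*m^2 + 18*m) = m^3 + 9*m^2 + 18*m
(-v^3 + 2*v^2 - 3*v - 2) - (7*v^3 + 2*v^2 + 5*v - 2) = -8*v^3 - 8*v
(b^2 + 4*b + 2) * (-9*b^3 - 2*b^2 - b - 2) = -9*b^5 - 38*b^4 - 27*b^3 - 10*b^2 - 10*b - 4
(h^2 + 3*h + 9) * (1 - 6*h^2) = -6*h^4 - 18*h^3 - 53*h^2 + 3*h + 9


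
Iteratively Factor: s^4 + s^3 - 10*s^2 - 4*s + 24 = (s - 2)*(s^3 + 3*s^2 - 4*s - 12) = (s - 2)^2*(s^2 + 5*s + 6) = (s - 2)^2*(s + 3)*(s + 2)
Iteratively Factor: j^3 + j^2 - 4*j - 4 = (j - 2)*(j^2 + 3*j + 2) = (j - 2)*(j + 2)*(j + 1)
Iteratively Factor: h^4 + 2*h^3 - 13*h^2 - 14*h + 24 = (h + 4)*(h^3 - 2*h^2 - 5*h + 6) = (h + 2)*(h + 4)*(h^2 - 4*h + 3) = (h - 3)*(h + 2)*(h + 4)*(h - 1)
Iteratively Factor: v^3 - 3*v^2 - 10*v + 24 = (v + 3)*(v^2 - 6*v + 8) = (v - 2)*(v + 3)*(v - 4)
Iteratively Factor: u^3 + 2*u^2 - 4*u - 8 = (u - 2)*(u^2 + 4*u + 4) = (u - 2)*(u + 2)*(u + 2)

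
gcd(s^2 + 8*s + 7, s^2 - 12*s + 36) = 1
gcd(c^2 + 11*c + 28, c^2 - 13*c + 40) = 1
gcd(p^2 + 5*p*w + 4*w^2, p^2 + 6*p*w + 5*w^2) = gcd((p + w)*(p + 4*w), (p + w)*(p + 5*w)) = p + w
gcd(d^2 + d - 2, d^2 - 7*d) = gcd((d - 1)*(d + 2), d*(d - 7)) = 1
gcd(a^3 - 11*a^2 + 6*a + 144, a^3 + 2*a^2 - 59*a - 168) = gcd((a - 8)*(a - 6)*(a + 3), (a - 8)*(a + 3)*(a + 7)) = a^2 - 5*a - 24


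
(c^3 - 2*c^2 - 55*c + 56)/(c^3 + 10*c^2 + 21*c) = (c^2 - 9*c + 8)/(c*(c + 3))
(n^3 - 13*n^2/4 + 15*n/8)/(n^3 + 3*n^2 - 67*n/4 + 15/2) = n*(4*n - 3)/(2*(2*n^2 + 11*n - 6))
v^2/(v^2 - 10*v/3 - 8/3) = 3*v^2/(3*v^2 - 10*v - 8)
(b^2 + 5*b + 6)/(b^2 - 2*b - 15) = (b + 2)/(b - 5)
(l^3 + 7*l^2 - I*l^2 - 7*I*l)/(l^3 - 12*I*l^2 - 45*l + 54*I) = l*(l^2 + l*(7 - I) - 7*I)/(l^3 - 12*I*l^2 - 45*l + 54*I)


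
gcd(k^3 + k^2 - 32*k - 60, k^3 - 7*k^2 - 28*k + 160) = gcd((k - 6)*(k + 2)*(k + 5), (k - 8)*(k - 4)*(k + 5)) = k + 5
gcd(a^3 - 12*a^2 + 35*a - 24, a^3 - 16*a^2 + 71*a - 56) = a^2 - 9*a + 8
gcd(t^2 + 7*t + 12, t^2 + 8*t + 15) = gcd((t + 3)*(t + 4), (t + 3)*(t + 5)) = t + 3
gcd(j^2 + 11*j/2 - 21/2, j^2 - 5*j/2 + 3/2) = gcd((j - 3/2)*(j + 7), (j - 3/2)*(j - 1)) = j - 3/2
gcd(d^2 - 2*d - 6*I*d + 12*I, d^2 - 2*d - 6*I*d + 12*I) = d^2 + d*(-2 - 6*I) + 12*I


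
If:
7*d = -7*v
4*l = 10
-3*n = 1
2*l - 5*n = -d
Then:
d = -20/3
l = 5/2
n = -1/3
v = 20/3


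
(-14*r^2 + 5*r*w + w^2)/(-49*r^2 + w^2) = (2*r - w)/(7*r - w)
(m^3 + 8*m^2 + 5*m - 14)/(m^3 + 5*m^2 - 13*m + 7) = (m + 2)/(m - 1)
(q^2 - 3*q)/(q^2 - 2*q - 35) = q*(3 - q)/(-q^2 + 2*q + 35)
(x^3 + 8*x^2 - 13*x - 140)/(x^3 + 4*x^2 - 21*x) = (x^2 + x - 20)/(x*(x - 3))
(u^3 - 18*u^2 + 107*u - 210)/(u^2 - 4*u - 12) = (u^2 - 12*u + 35)/(u + 2)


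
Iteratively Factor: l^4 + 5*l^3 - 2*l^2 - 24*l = (l)*(l^3 + 5*l^2 - 2*l - 24) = l*(l + 3)*(l^2 + 2*l - 8) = l*(l + 3)*(l + 4)*(l - 2)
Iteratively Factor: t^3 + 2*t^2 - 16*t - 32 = (t + 4)*(t^2 - 2*t - 8) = (t - 4)*(t + 4)*(t + 2)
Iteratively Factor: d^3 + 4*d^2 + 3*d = (d + 1)*(d^2 + 3*d) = d*(d + 1)*(d + 3)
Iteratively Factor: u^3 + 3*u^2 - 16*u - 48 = (u + 4)*(u^2 - u - 12) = (u + 3)*(u + 4)*(u - 4)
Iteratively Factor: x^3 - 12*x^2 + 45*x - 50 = (x - 5)*(x^2 - 7*x + 10) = (x - 5)^2*(x - 2)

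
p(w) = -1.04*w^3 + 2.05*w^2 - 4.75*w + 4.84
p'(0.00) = -4.75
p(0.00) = 4.84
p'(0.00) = -4.75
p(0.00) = 4.84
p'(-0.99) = -11.87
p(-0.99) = 12.56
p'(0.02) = -4.67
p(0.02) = 4.75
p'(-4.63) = -90.62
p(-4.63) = 174.00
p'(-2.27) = -30.13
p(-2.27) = 38.35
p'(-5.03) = -104.31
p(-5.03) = 212.95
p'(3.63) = -30.98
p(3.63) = -35.14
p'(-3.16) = -48.86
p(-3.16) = 73.14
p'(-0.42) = -7.02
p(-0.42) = 7.27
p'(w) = -3.12*w^2 + 4.1*w - 4.75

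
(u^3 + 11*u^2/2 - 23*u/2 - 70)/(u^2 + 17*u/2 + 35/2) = (2*u^2 + u - 28)/(2*u + 7)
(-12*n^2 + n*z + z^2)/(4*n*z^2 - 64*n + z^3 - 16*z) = (-3*n + z)/(z^2 - 16)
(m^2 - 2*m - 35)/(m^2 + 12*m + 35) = (m - 7)/(m + 7)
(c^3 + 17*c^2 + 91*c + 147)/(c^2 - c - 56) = (c^2 + 10*c + 21)/(c - 8)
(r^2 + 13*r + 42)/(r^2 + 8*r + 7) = (r + 6)/(r + 1)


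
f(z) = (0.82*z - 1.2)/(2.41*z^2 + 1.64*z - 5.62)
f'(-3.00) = -0.30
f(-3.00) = -0.33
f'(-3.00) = -0.30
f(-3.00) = -0.33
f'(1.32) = 2.80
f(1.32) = -0.16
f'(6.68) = -0.00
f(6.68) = 0.04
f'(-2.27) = -2.74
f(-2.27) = -1.00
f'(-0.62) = -0.21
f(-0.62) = 0.30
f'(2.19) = 0.01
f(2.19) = 0.06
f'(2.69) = -0.01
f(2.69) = 0.06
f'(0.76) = 0.07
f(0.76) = 0.19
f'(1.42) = 0.65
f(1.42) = -0.02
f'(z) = (-4.82*z - 1.64)*(0.82*z - 1.2)/(2.41*z^2 + 1.64*z - 5.62)^2 + 0.82/(2.41*z^2 + 1.64*z - 5.62)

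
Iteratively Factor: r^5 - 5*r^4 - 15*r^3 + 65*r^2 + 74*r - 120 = (r - 4)*(r^4 - r^3 - 19*r^2 - 11*r + 30) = (r - 4)*(r + 3)*(r^3 - 4*r^2 - 7*r + 10) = (r - 5)*(r - 4)*(r + 3)*(r^2 + r - 2) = (r - 5)*(r - 4)*(r - 1)*(r + 3)*(r + 2)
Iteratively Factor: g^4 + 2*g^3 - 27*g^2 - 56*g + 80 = (g - 5)*(g^3 + 7*g^2 + 8*g - 16) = (g - 5)*(g + 4)*(g^2 + 3*g - 4) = (g - 5)*(g + 4)^2*(g - 1)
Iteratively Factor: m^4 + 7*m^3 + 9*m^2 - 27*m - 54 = (m - 2)*(m^3 + 9*m^2 + 27*m + 27) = (m - 2)*(m + 3)*(m^2 + 6*m + 9) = (m - 2)*(m + 3)^2*(m + 3)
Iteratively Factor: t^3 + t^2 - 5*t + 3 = (t - 1)*(t^2 + 2*t - 3) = (t - 1)^2*(t + 3)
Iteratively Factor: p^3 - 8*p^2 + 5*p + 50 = (p - 5)*(p^2 - 3*p - 10) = (p - 5)*(p + 2)*(p - 5)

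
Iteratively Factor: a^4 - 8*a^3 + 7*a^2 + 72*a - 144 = (a - 4)*(a^3 - 4*a^2 - 9*a + 36) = (a - 4)^2*(a^2 - 9) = (a - 4)^2*(a + 3)*(a - 3)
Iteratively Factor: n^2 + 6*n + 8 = (n + 2)*(n + 4)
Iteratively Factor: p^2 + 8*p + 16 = (p + 4)*(p + 4)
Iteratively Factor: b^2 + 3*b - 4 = (b - 1)*(b + 4)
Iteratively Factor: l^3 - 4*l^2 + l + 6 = (l - 3)*(l^2 - l - 2) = (l - 3)*(l - 2)*(l + 1)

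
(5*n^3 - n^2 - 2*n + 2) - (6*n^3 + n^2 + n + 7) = -n^3 - 2*n^2 - 3*n - 5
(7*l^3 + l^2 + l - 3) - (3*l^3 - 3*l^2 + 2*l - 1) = 4*l^3 + 4*l^2 - l - 2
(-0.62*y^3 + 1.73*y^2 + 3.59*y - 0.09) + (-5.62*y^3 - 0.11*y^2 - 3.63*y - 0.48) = -6.24*y^3 + 1.62*y^2 - 0.04*y - 0.57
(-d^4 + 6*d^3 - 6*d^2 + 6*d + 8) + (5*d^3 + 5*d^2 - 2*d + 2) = -d^4 + 11*d^3 - d^2 + 4*d + 10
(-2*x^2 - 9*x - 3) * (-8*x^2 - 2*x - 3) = 16*x^4 + 76*x^3 + 48*x^2 + 33*x + 9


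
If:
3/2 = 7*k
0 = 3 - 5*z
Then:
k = 3/14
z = 3/5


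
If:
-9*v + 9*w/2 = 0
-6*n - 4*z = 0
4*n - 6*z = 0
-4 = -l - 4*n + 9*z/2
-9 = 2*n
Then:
No Solution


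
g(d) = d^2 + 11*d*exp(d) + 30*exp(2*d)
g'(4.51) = 501526.42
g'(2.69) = 13624.68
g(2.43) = 4180.25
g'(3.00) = 25095.49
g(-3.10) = 8.13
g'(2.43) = 8174.88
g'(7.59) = 235010407.54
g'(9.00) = 3940489505.47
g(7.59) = 117576957.76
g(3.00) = 12774.69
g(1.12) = 320.81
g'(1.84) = 2579.17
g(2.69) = 6953.81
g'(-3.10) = -7.12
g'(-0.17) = 50.07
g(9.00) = 1970601360.43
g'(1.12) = 637.31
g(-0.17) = 19.80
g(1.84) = 1320.22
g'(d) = 11*d*exp(d) + 2*d + 60*exp(2*d) + 11*exp(d)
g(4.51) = 252534.28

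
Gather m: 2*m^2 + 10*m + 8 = 2*m^2 + 10*m + 8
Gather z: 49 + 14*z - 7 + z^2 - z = z^2 + 13*z + 42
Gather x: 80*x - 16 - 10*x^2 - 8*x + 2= -10*x^2 + 72*x - 14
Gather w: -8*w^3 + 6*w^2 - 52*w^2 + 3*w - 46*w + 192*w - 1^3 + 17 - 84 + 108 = -8*w^3 - 46*w^2 + 149*w + 40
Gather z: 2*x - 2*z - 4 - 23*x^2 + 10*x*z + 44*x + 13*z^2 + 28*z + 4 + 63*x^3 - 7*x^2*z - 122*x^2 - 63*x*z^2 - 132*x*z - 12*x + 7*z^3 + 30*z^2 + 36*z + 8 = 63*x^3 - 145*x^2 + 34*x + 7*z^3 + z^2*(43 - 63*x) + z*(-7*x^2 - 122*x + 62) + 8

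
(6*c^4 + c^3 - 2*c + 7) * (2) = 12*c^4 + 2*c^3 - 4*c + 14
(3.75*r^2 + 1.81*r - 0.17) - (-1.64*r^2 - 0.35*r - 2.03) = 5.39*r^2 + 2.16*r + 1.86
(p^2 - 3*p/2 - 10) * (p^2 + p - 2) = p^4 - p^3/2 - 27*p^2/2 - 7*p + 20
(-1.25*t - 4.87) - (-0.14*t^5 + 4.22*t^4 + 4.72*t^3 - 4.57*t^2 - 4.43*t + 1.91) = 0.14*t^5 - 4.22*t^4 - 4.72*t^3 + 4.57*t^2 + 3.18*t - 6.78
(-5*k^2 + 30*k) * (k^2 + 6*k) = -5*k^4 + 180*k^2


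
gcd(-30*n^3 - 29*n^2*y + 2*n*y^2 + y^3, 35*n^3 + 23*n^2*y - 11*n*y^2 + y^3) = -5*n^2 - 4*n*y + y^2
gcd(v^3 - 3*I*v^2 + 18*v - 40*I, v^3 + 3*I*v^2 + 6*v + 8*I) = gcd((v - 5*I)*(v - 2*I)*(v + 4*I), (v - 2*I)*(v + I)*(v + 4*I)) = v^2 + 2*I*v + 8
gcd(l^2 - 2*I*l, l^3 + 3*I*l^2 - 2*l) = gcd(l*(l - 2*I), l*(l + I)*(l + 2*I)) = l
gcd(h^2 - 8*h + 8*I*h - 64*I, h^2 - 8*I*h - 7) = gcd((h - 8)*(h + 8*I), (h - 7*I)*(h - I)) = 1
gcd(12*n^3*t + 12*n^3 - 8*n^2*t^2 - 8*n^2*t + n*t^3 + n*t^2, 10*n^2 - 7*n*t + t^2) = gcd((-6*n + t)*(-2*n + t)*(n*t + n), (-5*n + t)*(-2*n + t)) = -2*n + t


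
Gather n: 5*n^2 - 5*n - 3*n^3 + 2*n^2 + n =-3*n^3 + 7*n^2 - 4*n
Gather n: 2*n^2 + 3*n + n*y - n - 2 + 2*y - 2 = 2*n^2 + n*(y + 2) + 2*y - 4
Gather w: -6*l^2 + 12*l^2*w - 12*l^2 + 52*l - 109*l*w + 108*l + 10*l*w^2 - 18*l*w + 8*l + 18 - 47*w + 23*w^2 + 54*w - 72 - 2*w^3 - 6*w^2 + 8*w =-18*l^2 + 168*l - 2*w^3 + w^2*(10*l + 17) + w*(12*l^2 - 127*l + 15) - 54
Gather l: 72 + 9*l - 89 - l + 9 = 8*l - 8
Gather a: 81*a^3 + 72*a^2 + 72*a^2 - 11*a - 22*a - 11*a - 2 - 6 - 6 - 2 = 81*a^3 + 144*a^2 - 44*a - 16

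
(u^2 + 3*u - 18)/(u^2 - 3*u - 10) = (-u^2 - 3*u + 18)/(-u^2 + 3*u + 10)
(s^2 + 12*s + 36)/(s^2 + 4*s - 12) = (s + 6)/(s - 2)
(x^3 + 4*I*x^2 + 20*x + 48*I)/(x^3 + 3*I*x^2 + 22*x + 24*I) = (x + 2*I)/(x + I)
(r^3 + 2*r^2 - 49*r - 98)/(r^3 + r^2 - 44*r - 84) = (r + 7)/(r + 6)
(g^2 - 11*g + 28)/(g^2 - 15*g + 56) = (g - 4)/(g - 8)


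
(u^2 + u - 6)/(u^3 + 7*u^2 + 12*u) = (u - 2)/(u*(u + 4))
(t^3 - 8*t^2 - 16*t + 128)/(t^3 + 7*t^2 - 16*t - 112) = (t - 8)/(t + 7)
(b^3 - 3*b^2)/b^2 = b - 3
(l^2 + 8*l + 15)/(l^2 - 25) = (l + 3)/(l - 5)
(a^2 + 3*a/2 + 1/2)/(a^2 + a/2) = (a + 1)/a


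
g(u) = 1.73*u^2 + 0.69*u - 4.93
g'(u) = 3.46*u + 0.69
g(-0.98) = -3.94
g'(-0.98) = -2.70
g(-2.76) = 6.34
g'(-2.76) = -8.86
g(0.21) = -4.71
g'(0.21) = 1.42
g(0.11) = -4.83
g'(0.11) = 1.07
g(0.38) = -4.42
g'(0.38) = 2.00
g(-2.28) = 2.49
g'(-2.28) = -7.20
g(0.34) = -4.50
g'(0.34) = 1.87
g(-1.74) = -0.89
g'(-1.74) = -5.33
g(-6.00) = 53.21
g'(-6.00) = -20.07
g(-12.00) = 235.91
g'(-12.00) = -40.83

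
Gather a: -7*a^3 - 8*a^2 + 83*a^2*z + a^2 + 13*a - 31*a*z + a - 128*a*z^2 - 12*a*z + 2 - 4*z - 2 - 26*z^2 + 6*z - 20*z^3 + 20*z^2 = -7*a^3 + a^2*(83*z - 7) + a*(-128*z^2 - 43*z + 14) - 20*z^3 - 6*z^2 + 2*z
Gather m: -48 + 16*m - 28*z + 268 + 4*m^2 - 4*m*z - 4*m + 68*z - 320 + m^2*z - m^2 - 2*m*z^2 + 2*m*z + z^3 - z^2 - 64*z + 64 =m^2*(z + 3) + m*(-2*z^2 - 2*z + 12) + z^3 - z^2 - 24*z - 36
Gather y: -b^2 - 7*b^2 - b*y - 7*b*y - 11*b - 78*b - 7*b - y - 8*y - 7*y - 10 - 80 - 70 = -8*b^2 - 96*b + y*(-8*b - 16) - 160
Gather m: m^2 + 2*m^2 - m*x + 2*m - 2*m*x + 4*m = 3*m^2 + m*(6 - 3*x)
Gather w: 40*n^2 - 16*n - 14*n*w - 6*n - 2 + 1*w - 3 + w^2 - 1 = 40*n^2 - 22*n + w^2 + w*(1 - 14*n) - 6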